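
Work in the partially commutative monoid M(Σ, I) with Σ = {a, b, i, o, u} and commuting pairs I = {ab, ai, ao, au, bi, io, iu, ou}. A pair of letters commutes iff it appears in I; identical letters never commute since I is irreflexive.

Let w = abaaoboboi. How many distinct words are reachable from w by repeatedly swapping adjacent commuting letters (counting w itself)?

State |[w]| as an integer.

piece 0:a — minimal
piece 1:b — minimal
piece 2:a rests on {0:a}
piece 3:a rests on {2:a}
piece 4:o rests on {1:b}
piece 5:b rests on {4:o}
piece 6:o rests on {5:b}
piece 7:b rests on {6:o}
piece 8:o rests on {7:b}
piece 9:i — minimal
minimal pieces: {0:a, 1:b, 9:i}
ways to finish when only these pieces remain (= sum over removing one remaining piece with nothing left below it):
  1 left: {3}→1  {8}→1  {9}→1
  2 left: {2,3}→1  {3,8}→2  {3,9}→2  {7,8}→1  {8,9}→2
  3 left: {0,2,3}→1  {2,3,8}→3  {2,3,9}→3  {3,7,8}→3  {3,8,9}→6  {6,7,8}→1  {7,8,9}→3
  4 left: {0,2,3,8}→4  {0,2,3,9}→4  {2,3,7,8}→6  {2,3,8,9}→12  {3,6,7,8}→4  {3,7,8,9}→12  {5,6,7,8}→1  {6,7,8,9}→4
  5 left: {0,2,3,7,8}→10  {0,2,3,8,9}→20  {2,3,6,7,8}→10  {2,3,7,8,9}→30  {3,5,6,7,8}→5  {3,6,7,8,9}→20  {4,5,6,7,8}→1  {5,6,7,8,9}→5
  6 left: {0,2,3,6,7,8}→20  {0,2,3,7,8,9}→60  {1,4,5,6,7,8}→1  {2,3,5,6,7,8}→15  {2,3,6,7,8,9}→60  {3,4,5,6,7,8}→6  {3,5,6,7,8,9}→30  {4,5,6,7,8,9}→6
  7 left: {0,2,3,5,6,7,8}→35  {0,2,3,6,7,8,9}→140  {1,3,4,5,6,7,8}→7  {1,4,5,6,7,8,9}→7  {2,3,4,5,6,7,8}→21  {2,3,5,6,7,8,9}→105  {3,4,5,6,7,8,9}→42
  8 left: {0,2,3,4,5,6,7,8}→56  {0,2,3,5,6,7,8,9}→280  {1,2,3,4,5,6,7,8}→28  {1,3,4,5,6,7,8,9}→56  {2,3,4,5,6,7,8,9}→168
  placing 0:a first → 252 extensions
  placing 1:b first → 504 extensions
  placing 9:i first → 84 extensions
total linear extensions = 840

840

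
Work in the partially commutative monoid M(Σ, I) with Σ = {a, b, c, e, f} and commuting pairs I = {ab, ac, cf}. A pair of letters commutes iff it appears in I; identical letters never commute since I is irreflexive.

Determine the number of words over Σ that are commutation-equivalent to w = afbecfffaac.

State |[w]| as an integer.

21

drop 0:a onto floor
drop 1:f onto {0:a}
drop 2:b onto {1:f}
drop 3:e onto {2:b}
drop 4:c onto {3:e}
drop 5:f onto {3:e}
drop 6:f onto {5:f}
drop 7:f onto {6:f}
drop 8:a onto {7:f}
drop 9:a onto {8:a}
drop 10:c onto {4:c}
ground layer = {0:a}
drop-orders for the pieces not yet dropped (sum over which currently-grounded one goes next):
  1 to go: {9} 1  {10} 1
  2 to go: {4,10} 1  {8,9} 1  {9,10} 2
  3 to go: {4,9,10} 3  {7,8,9} 1  {8,9,10} 3
  4 to go: {4,8,9,10} 6  {6,7,8,9} 1  {7,8,9,10} 4
  5 to go: {4,7,8,9,10} 10  {5,6,7,8,9} 1  {6,7,8,9,10} 5
  6 to go: {4,6,7,8,9,10} 15  {5,6,7,8,9,10} 6
  7 to go: {4,5,6,7,8,9,10} 21
  8 to go: {3,4,5,6,7,8,9,10} 21
  9 to go: {2,3,4,5,6,7,8,9,10} 21
  if 0:a drops first: 21 orders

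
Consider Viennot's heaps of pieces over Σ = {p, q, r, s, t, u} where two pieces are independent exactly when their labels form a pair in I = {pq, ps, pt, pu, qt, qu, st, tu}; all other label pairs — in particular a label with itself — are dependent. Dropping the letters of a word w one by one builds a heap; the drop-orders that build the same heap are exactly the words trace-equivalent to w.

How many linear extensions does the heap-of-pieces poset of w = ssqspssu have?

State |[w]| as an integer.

8

#0=s has no predecessor
#1=s depends on [0:s]
#2=q depends on [1:s]
#3=s depends on [2:q]
#4=p has no predecessor
#5=s depends on [3:s]
#6=s depends on [5:s]
#7=u depends on [6:s]
sources: [0:s, 4:p]
N(rest) = Σ N(rest − s) over sources s of rest; N(one piece) = 1:
  size 1 → [4]=1  [7]=1
  size 2 → [4,7]=2  [6,7]=1
  size 3 → [4,6,7]=3  [5,6,7]=1
  size 4 → [3,5,6,7]=1  [4,5,6,7]=4
  size 5 → [2,3,5,6,7]=1  [3,4,5,6,7]=5
  size 6 → [1,2,3,5,6,7]=1  [2,3,4,5,6,7]=6
  first=0(s) contributes 7
  first=4(p) contributes 1
|[w]| = 8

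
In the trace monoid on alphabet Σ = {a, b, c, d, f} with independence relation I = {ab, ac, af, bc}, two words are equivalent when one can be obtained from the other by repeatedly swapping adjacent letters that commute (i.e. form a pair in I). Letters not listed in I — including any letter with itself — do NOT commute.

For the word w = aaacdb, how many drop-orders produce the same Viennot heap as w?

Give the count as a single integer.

piece 0:a — minimal
piece 1:a rests on {0:a}
piece 2:a rests on {1:a}
piece 3:c — minimal
piece 4:d rests on {2:a, 3:c}
piece 5:b rests on {4:d}
minimal pieces: {0:a, 3:c}
ways to finish when only these pieces remain (= sum over removing one remaining piece with nothing left below it):
  1 left: {5}→1
  2 left: {4,5}→1
  3 left: {2,4,5}→1  {3,4,5}→1
  4 left: {1,2,4,5}→1  {2,3,4,5}→2
  placing 0:a first → 3 extensions
  placing 3:c first → 1 extensions
total linear extensions = 4

4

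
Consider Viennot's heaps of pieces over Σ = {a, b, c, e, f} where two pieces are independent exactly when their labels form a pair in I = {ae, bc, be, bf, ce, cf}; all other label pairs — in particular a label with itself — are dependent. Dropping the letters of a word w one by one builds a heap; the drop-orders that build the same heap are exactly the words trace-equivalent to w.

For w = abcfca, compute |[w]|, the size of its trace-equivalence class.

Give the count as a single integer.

12

0(a) covers ∅
1(b) covers 0:a
2(c) covers 0:a
3(f) covers 0:a
4(c) covers 2:c
5(a) covers 1:b, 3:f, 4:c
floor of heap: 0:a
completions by unplaced set U, small U first (add the entries for U minus each lowest piece of U):
  |U|=1: {5}:1
  |U|=2: {1,5}:1  {3,5}:1  {4,5}:1
  |U|=3: {1,3,5}:2  {1,4,5}:2  {2,4,5}:1  {3,4,5}:2
  |U|=4: {1,2,4,5}:3  {1,3,4,5}:6  {2,3,4,5}:3
  start at 0(a): 12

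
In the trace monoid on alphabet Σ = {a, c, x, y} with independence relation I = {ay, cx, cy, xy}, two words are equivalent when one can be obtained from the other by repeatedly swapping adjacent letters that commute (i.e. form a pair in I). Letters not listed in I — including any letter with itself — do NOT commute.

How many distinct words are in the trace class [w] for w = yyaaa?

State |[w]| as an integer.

#0=y has no predecessor
#1=y depends on [0:y]
#2=a has no predecessor
#3=a depends on [2:a]
#4=a depends on [3:a]
sources: [0:y, 2:a]
N(rest) = Σ N(rest − s) over sources s of rest; N(one piece) = 1:
  size 1 → [1]=1  [4]=1
  size 2 → [0,1]=1  [1,4]=2  [3,4]=1
  size 3 → [0,1,4]=3  [1,3,4]=3  [2,3,4]=1
  first=0(y) contributes 4
  first=2(a) contributes 6
|[w]| = 10

10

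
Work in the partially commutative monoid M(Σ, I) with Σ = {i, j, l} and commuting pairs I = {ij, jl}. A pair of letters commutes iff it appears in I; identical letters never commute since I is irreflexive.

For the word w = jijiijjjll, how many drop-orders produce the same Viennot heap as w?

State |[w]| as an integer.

piece 0:j — minimal
piece 1:i — minimal
piece 2:j rests on {0:j}
piece 3:i rests on {1:i}
piece 4:i rests on {3:i}
piece 5:j rests on {2:j}
piece 6:j rests on {5:j}
piece 7:j rests on {6:j}
piece 8:l rests on {4:i}
piece 9:l rests on {8:l}
minimal pieces: {0:j, 1:i}
ways to finish when only these pieces remain (= sum over removing one remaining piece with nothing left below it):
  1 left: {7}→1  {9}→1
  2 left: {6,7}→1  {7,9}→2  {8,9}→1
  3 left: {4,8,9}→1  {5,6,7}→1  {6,7,9}→3  {7,8,9}→3
  4 left: {2,5,6,7}→1  {3,4,8,9}→1  {4,7,8,9}→4  {5,6,7,9}→4  {6,7,8,9}→6
  5 left: {0,2,5,6,7}→1  {1,3,4,8,9}→1  {2,5,6,7,9}→5  {3,4,7,8,9}→5  {4,6,7,8,9}→10  {5,6,7,8,9}→10
  6 left: {0,2,5,6,7,9}→6  {1,3,4,7,8,9}→6  {2,5,6,7,8,9}→15  {3,4,6,7,8,9}→15  {4,5,6,7,8,9}→20
  7 left: {0,2,5,6,7,8,9}→21  {1,3,4,6,7,8,9}→21  {2,4,5,6,7,8,9}→35  {3,4,5,6,7,8,9}→35
  8 left: {0,2,4,5,6,7,8,9}→56  {1,3,4,5,6,7,8,9}→56  {2,3,4,5,6,7,8,9}→70
  placing 0:j first → 126 extensions
  placing 1:i first → 126 extensions
total linear extensions = 252

252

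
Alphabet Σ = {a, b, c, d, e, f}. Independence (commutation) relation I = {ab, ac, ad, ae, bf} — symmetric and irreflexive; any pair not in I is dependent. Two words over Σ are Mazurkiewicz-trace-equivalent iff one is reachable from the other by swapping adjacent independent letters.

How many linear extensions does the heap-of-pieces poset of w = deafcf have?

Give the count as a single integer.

3

piece 0:d — minimal
piece 1:e rests on {0:d}
piece 2:a — minimal
piece 3:f rests on {1:e, 2:a}
piece 4:c rests on {3:f}
piece 5:f rests on {4:c}
minimal pieces: {0:d, 2:a}
ways to finish when only these pieces remain (= sum over removing one remaining piece with nothing left below it):
  1 left: {5}→1
  2 left: {4,5}→1
  3 left: {3,4,5}→1
  4 left: {1,3,4,5}→1  {2,3,4,5}→1
  placing 0:d first → 2 extensions
  placing 2:a first → 1 extensions
total linear extensions = 3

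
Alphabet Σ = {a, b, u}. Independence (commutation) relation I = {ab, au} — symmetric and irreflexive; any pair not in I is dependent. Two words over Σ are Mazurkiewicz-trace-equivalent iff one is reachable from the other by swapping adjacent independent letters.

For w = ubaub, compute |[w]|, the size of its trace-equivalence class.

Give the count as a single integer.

5

piece 0:u — minimal
piece 1:b rests on {0:u}
piece 2:a — minimal
piece 3:u rests on {1:b}
piece 4:b rests on {3:u}
minimal pieces: {0:u, 2:a}
ways to finish when only these pieces remain (= sum over removing one remaining piece with nothing left below it):
  1 left: {2}→1  {4}→1
  2 left: {2,4}→2  {3,4}→1
  3 left: {1,3,4}→1  {2,3,4}→3
  placing 0:u first → 4 extensions
  placing 2:a first → 1 extensions
total linear extensions = 5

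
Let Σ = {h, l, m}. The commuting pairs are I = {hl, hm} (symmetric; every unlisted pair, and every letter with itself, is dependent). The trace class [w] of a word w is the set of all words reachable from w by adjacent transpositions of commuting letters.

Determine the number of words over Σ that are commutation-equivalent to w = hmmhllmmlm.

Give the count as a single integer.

45

0(h) covers ∅
1(m) covers ∅
2(m) covers 1:m
3(h) covers 0:h
4(l) covers 2:m
5(l) covers 4:l
6(m) covers 5:l
7(m) covers 6:m
8(l) covers 7:m
9(m) covers 8:l
floor of heap: 0:h, 1:m
completions by unplaced set U, small U first (add the entries for U minus each lowest piece of U):
  |U|=1: {3}:1  {9}:1
  |U|=2: {0,3}:1  {3,9}:2  {8,9}:1
  |U|=3: {0,3,9}:3  {3,8,9}:3  {7,8,9}:1
  |U|=4: {0,3,8,9}:6  {3,7,8,9}:4  {6,7,8,9}:1
  |U|=5: {0,3,7,8,9}:10  {3,6,7,8,9}:5  {5,6,7,8,9}:1
  |U|=6: {0,3,6,7,8,9}:15  {3,5,6,7,8,9}:6  {4,5,6,7,8,9}:1
  |U|=7: {0,3,5,6,7,8,9}:21  {2,4,5,6,7,8,9}:1  {3,4,5,6,7,8,9}:7
  |U|=8: {0,3,4,5,6,7,8,9}:28  {1,2,4,5,6,7,8,9}:1  {2,3,4,5,6,7,8,9}:8
  start at 0(h): 9
  start at 1(m): 36
sum over floor = 45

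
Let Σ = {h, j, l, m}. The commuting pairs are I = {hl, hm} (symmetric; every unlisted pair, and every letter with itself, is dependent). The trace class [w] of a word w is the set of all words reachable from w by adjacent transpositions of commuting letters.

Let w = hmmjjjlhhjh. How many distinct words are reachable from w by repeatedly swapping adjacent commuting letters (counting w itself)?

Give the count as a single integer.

piece 0:h — minimal
piece 1:m — minimal
piece 2:m rests on {1:m}
piece 3:j rests on {0:h, 2:m}
piece 4:j rests on {3:j}
piece 5:j rests on {4:j}
piece 6:l rests on {5:j}
piece 7:h rests on {5:j}
piece 8:h rests on {7:h}
piece 9:j rests on {6:l, 8:h}
piece 10:h rests on {9:j}
minimal pieces: {0:h, 1:m}
ways to finish when only these pieces remain (= sum over removing one remaining piece with nothing left below it):
  1 left: {10}→1
  2 left: {9,10}→1
  3 left: {6,9,10}→1  {8,9,10}→1
  4 left: {6,8,9,10}→2  {7,8,9,10}→1
  5 left: {6,7,8,9,10}→3
  6 left: {5,6,7,8,9,10}→3
  7 left: {4,5,6,7,8,9,10}→3
  8 left: {3,4,5,6,7,8,9,10}→3
  9 left: {0,3,4,5,6,7,8,9,10}→3  {2,3,4,5,6,7,8,9,10}→3
  placing 0:h first → 3 extensions
  placing 1:m first → 6 extensions
total linear extensions = 9

9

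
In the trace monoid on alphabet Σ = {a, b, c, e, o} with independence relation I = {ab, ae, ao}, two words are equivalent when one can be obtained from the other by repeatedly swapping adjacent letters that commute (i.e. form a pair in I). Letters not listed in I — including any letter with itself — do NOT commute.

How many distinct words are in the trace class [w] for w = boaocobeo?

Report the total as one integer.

drop 0:b onto floor
drop 1:o onto {0:b}
drop 2:a onto floor
drop 3:o onto {1:o}
drop 4:c onto {2:a, 3:o}
drop 5:o onto {4:c}
drop 6:b onto {5:o}
drop 7:e onto {6:b}
drop 8:o onto {7:e}
ground layer = {0:b, 2:a}
drop-orders for the pieces not yet dropped (sum over which currently-grounded one goes next):
  1 to go: {8} 1
  2 to go: {7,8} 1
  3 to go: {6,7,8} 1
  4 to go: {5,6,7,8} 1
  5 to go: {4,5,6,7,8} 1
  6 to go: {2,4,5,6,7,8} 1  {3,4,5,6,7,8} 1
  7 to go: {1,3,4,5,6,7,8} 1  {2,3,4,5,6,7,8} 2
  if 0:b drops first: 3 orders
  if 2:a drops first: 1 orders
heap linearizations: 4

4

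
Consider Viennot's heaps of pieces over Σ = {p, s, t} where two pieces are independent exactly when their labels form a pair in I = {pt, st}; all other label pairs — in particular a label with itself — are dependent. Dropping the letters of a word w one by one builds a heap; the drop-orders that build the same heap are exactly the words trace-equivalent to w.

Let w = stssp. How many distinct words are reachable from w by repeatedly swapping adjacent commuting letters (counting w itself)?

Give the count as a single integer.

5

0(s) covers ∅
1(t) covers ∅
2(s) covers 0:s
3(s) covers 2:s
4(p) covers 3:s
floor of heap: 0:s, 1:t
completions by unplaced set U, small U first (add the entries for U minus each lowest piece of U):
  |U|=1: {1}:1  {4}:1
  |U|=2: {1,4}:2  {3,4}:1
  |U|=3: {1,3,4}:3  {2,3,4}:1
  start at 0(s): 4
  start at 1(t): 1
sum over floor = 5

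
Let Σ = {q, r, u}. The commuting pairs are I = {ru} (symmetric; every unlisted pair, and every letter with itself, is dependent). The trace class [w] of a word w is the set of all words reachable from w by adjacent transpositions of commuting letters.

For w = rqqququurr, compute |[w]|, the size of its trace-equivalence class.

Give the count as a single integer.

drop 0:r onto floor
drop 1:q onto {0:r}
drop 2:q onto {1:q}
drop 3:q onto {2:q}
drop 4:u onto {3:q}
drop 5:q onto {4:u}
drop 6:u onto {5:q}
drop 7:u onto {6:u}
drop 8:r onto {5:q}
drop 9:r onto {8:r}
ground layer = {0:r}
drop-orders for the pieces not yet dropped (sum over which currently-grounded one goes next):
  1 to go: {7} 1  {9} 1
  2 to go: {6,7} 1  {7,9} 2  {8,9} 1
  3 to go: {6,7,9} 3  {7,8,9} 3
  4 to go: {6,7,8,9} 6
  5 to go: {5,6,7,8,9} 6
  6 to go: {4,5,6,7,8,9} 6
  7 to go: {3,4,5,6,7,8,9} 6
  8 to go: {2,3,4,5,6,7,8,9} 6
  if 0:r drops first: 6 orders

6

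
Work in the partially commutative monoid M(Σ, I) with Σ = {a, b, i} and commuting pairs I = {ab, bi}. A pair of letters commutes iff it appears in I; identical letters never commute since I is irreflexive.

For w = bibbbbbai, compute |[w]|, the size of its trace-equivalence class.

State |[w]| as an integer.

84

0(b) covers ∅
1(i) covers ∅
2(b) covers 0:b
3(b) covers 2:b
4(b) covers 3:b
5(b) covers 4:b
6(b) covers 5:b
7(a) covers 1:i
8(i) covers 7:a
floor of heap: 0:b, 1:i
completions by unplaced set U, small U first (add the entries for U minus each lowest piece of U):
  |U|=1: {6}:1  {8}:1
  |U|=2: {5,6}:1  {6,8}:2  {7,8}:1
  |U|=3: {1,7,8}:1  {4,5,6}:1  {5,6,8}:3  {6,7,8}:3
  |U|=4: {1,6,7,8}:4  {3,4,5,6}:1  {4,5,6,8}:4  {5,6,7,8}:6
  |U|=5: {1,5,6,7,8}:10  {2,3,4,5,6}:1  {3,4,5,6,8}:5  {4,5,6,7,8}:10
  |U|=6: {0,2,3,4,5,6}:1  {1,4,5,6,7,8}:20  {2,3,4,5,6,8}:6  {3,4,5,6,7,8}:15
  |U|=7: {0,2,3,4,5,6,8}:7  {1,3,4,5,6,7,8}:35  {2,3,4,5,6,7,8}:21
  start at 0(b): 56
  start at 1(i): 28
sum over floor = 84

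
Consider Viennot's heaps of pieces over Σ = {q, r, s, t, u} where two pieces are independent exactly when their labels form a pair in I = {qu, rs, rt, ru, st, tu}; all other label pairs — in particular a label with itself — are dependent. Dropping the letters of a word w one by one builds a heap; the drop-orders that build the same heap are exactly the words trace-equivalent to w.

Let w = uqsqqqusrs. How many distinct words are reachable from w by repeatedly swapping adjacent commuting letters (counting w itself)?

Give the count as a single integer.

piece 0:u — minimal
piece 1:q — minimal
piece 2:s rests on {0:u, 1:q}
piece 3:q rests on {2:s}
piece 4:q rests on {3:q}
piece 5:q rests on {4:q}
piece 6:u rests on {2:s}
piece 7:s rests on {5:q, 6:u}
piece 8:r rests on {5:q}
piece 9:s rests on {7:s}
minimal pieces: {0:u, 1:q}
ways to finish when only these pieces remain (= sum over removing one remaining piece with nothing left below it):
  1 left: {8}→1  {9}→1
  2 left: {7,9}→1  {8,9}→2
  3 left: {6,7,9}→1  {7,8,9}→3
  4 left: {5,7,8,9}→3  {6,7,8,9}→4
  5 left: {4,5,7,8,9}→3  {5,6,7,8,9}→7
  6 left: {3,4,5,7,8,9}→3  {4,5,6,7,8,9}→10
  7 left: {3,4,5,6,7,8,9}→13
  8 left: {2,3,4,5,6,7,8,9}→13
  placing 0:u first → 13 extensions
  placing 1:q first → 13 extensions
total linear extensions = 26

26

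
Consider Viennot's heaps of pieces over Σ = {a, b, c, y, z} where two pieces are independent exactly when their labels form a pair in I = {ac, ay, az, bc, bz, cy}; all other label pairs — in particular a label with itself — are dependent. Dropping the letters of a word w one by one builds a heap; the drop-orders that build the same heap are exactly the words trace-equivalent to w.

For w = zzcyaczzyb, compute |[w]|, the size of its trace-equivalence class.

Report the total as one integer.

piece 0:z — minimal
piece 1:z rests on {0:z}
piece 2:c rests on {1:z}
piece 3:y rests on {1:z}
piece 4:a — minimal
piece 5:c rests on {2:c}
piece 6:z rests on {3:y, 5:c}
piece 7:z rests on {6:z}
piece 8:y rests on {7:z}
piece 9:b rests on {4:a, 8:y}
minimal pieces: {0:z, 4:a}
ways to finish when only these pieces remain (= sum over removing one remaining piece with nothing left below it):
  1 left: {9}→1
  2 left: {4,9}→1  {8,9}→1
  3 left: {4,8,9}→2  {7,8,9}→1
  4 left: {4,7,8,9}→3  {6,7,8,9}→1
  5 left: {3,6,7,8,9}→1  {4,6,7,8,9}→4  {5,6,7,8,9}→1
  6 left: {2,5,6,7,8,9}→1  {3,4,6,7,8,9}→5  {3,5,6,7,8,9}→2  {4,5,6,7,8,9}→5
  7 left: {2,3,5,6,7,8,9}→3  {2,4,5,6,7,8,9}→6  {3,4,5,6,7,8,9}→12
  8 left: {1,2,3,5,6,7,8,9}→3  {2,3,4,5,6,7,8,9}→21
  placing 0:z first → 24 extensions
  placing 4:a first → 3 extensions
total linear extensions = 27

27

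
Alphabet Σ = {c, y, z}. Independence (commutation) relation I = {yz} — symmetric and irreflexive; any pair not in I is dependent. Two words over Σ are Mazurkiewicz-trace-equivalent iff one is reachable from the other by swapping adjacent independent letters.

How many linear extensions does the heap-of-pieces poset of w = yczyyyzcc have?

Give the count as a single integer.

piece 0:y — minimal
piece 1:c rests on {0:y}
piece 2:z rests on {1:c}
piece 3:y rests on {1:c}
piece 4:y rests on {3:y}
piece 5:y rests on {4:y}
piece 6:z rests on {2:z}
piece 7:c rests on {5:y, 6:z}
piece 8:c rests on {7:c}
minimal pieces: {0:y}
ways to finish when only these pieces remain (= sum over removing one remaining piece with nothing left below it):
  1 left: {8}→1
  2 left: {7,8}→1
  3 left: {5,7,8}→1  {6,7,8}→1
  4 left: {2,6,7,8}→1  {4,5,7,8}→1  {5,6,7,8}→2
  5 left: {2,5,6,7,8}→3  {3,4,5,7,8}→1  {4,5,6,7,8}→3
  6 left: {2,4,5,6,7,8}→6  {3,4,5,6,7,8}→4
  7 left: {2,3,4,5,6,7,8}→10
  placing 0:y first → 10 extensions

10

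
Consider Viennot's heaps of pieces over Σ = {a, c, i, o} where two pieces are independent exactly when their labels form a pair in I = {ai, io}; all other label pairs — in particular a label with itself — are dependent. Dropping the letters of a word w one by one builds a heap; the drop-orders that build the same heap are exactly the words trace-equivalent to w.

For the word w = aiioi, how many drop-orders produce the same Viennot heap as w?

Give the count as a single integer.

10

piece 0:a — minimal
piece 1:i — minimal
piece 2:i rests on {1:i}
piece 3:o rests on {0:a}
piece 4:i rests on {2:i}
minimal pieces: {0:a, 1:i}
ways to finish when only these pieces remain (= sum over removing one remaining piece with nothing left below it):
  1 left: {3}→1  {4}→1
  2 left: {0,3}→1  {2,4}→1  {3,4}→2
  3 left: {0,3,4}→3  {1,2,4}→1  {2,3,4}→3
  placing 0:a first → 4 extensions
  placing 1:i first → 6 extensions
total linear extensions = 10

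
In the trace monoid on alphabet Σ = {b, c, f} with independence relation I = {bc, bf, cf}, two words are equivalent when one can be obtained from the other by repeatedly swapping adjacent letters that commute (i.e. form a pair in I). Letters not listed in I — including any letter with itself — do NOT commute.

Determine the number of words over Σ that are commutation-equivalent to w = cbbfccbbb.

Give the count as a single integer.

drop 0:c onto floor
drop 1:b onto floor
drop 2:b onto {1:b}
drop 3:f onto floor
drop 4:c onto {0:c}
drop 5:c onto {4:c}
drop 6:b onto {2:b}
drop 7:b onto {6:b}
drop 8:b onto {7:b}
ground layer = {0:c, 1:b, 3:f}
drop-orders for the pieces not yet dropped (sum over which currently-grounded one goes next):
  1 to go: {3} 1  {5} 1  {8} 1
  2 to go: {3,5} 2  {3,8} 2  {4,5} 1  {5,8} 2  {7,8} 1
  3 to go: {0,4,5} 1  {3,4,5} 3  {3,5,8} 6  {3,7,8} 3  {4,5,8} 3  {5,7,8} 3  {6,7,8} 1
  4 to go: {0,3,4,5} 4  {0,4,5,8} 4  {2,6,7,8} 1  {3,4,5,8} 12  {3,5,7,8} 12  {3,6,7,8} 4  {4,5,7,8} 6  {5,6,7,8} 4
  5 to go: {0,3,4,5,8} 20  {0,4,5,7,8} 10  {1,2,6,7,8} 1  {2,3,6,7,8} 5  {2,5,6,7,8} 5  {3,4,5,7,8} 30  {3,5,6,7,8} 20  {4,5,6,7,8} 10
  6 to go: {0,3,4,5,7,8} 60  {0,4,5,6,7,8} 20  {1,2,3,6,7,8} 6  {1,2,5,6,7,8} 6  {2,3,5,6,7,8} 30  {2,4,5,6,7,8} 15  {3,4,5,6,7,8} 60
  7 to go: {0,2,4,5,6,7,8} 35  {0,3,4,5,6,7,8} 140  {1,2,3,5,6,7,8} 42  {1,2,4,5,6,7,8} 21  {2,3,4,5,6,7,8} 105
  if 0:c drops first: 168 orders
  if 1:b drops first: 280 orders
  if 3:f drops first: 56 orders
heap linearizations: 504

504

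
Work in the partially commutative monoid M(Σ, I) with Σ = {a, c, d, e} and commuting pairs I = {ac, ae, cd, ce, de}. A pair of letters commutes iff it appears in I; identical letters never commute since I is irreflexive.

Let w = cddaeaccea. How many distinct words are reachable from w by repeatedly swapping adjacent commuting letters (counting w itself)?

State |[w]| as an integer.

drop 0:c onto floor
drop 1:d onto floor
drop 2:d onto {1:d}
drop 3:a onto {2:d}
drop 4:e onto floor
drop 5:a onto {3:a}
drop 6:c onto {0:c}
drop 7:c onto {6:c}
drop 8:e onto {4:e}
drop 9:a onto {5:a}
ground layer = {0:c, 1:d, 4:e}
drop-orders for the pieces not yet dropped (sum over which currently-grounded one goes next):
  1 to go: {7} 1  {8} 1  {9} 1
  2 to go: {4,8} 1  {5,9} 1  {6,7} 1  {7,8} 2  {7,9} 2  {8,9} 2
  3 to go: {0,6,7} 1  {3,5,9} 1  {4,7,8} 3  {4,8,9} 3  {5,7,9} 3  {5,8,9} 3  {6,7,8} 3  {6,7,9} 3  {7,8,9} 6
  4 to go: {0,6,7,8} 4  {0,6,7,9} 4  {2,3,5,9} 1  {3,5,7,9} 4  {3,5,8,9} 4  {4,5,8,9} 6  {4,6,7,8} 6  {4,7,8,9} 12  {5,6,7,9} 6  {5,7,8,9} 12  {6,7,8,9} 12
  5 to go: {0,4,6,7,8} 10  {0,5,6,7,9} 10  {0,6,7,8,9} 20  {1,2,3,5,9} 1  {2,3,5,7,9} 5  {2,3,5,8,9} 5  {3,4,5,8,9} 10  {3,5,6,7,9} 10  {3,5,7,8,9} 20  {4,5,7,8,9} 30  {4,6,7,8,9} 30  {5,6,7,8,9} 30
  6 to go: {0,3,5,6,7,9} 20  {0,4,6,7,8,9} 60  {0,5,6,7,8,9} 60  {1,2,3,5,7,9} 6  {1,2,3,5,8,9} 6  {2,3,4,5,8,9} 15  {2,3,5,6,7,9} 15  {2,3,5,7,8,9} 30  {3,4,5,7,8,9} 60  {3,5,6,7,8,9} 60  {4,5,6,7,8,9} 90
  7 to go: {0,2,3,5,6,7,9} 35  {0,3,5,6,7,8,9} 140  {0,4,5,6,7,8,9} 210  {1,2,3,4,5,8,9} 21  {1,2,3,5,6,7,9} 21  {1,2,3,5,7,8,9} 42  {2,3,4,5,7,8,9} 105  {2,3,5,6,7,8,9} 105  {3,4,5,6,7,8,9} 210
  8 to go: {0,1,2,3,5,6,7,9} 56  {0,2,3,5,6,7,8,9} 280  {0,3,4,5,6,7,8,9} 560  {1,2,3,4,5,7,8,9} 168  {1,2,3,5,6,7,8,9} 168  {2,3,4,5,6,7,8,9} 420
  if 0:c drops first: 756 orders
  if 1:d drops first: 1260 orders
  if 4:e drops first: 504 orders
heap linearizations: 2520

2520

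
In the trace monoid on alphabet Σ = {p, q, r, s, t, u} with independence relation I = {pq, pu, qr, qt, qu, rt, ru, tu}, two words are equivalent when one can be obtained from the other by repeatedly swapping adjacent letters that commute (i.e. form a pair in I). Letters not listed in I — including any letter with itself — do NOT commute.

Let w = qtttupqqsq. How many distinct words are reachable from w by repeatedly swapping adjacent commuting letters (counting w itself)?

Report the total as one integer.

280

0(q) covers ∅
1(t) covers ∅
2(t) covers 1:t
3(t) covers 2:t
4(u) covers ∅
5(p) covers 3:t
6(q) covers 0:q
7(q) covers 6:q
8(s) covers 4:u, 5:p, 7:q
9(q) covers 8:s
floor of heap: 0:q, 1:t, 4:u
completions by unplaced set U, small U first (add the entries for U minus each lowest piece of U):
  |U|=1: {9}:1
  |U|=2: {8,9}:1
  |U|=3: {4,8,9}:1  {5,8,9}:1  {7,8,9}:1
  |U|=4: {3,5,8,9}:1  {4,5,8,9}:2  {4,7,8,9}:2  {5,7,8,9}:2  {6,7,8,9}:1
  |U|=5: {0,6,7,8,9}:1  {2,3,5,8,9}:1  {3,4,5,8,9}:3  {3,5,7,8,9}:3  {4,5,7,8,9}:6  {4,6,7,8,9}:3  {5,6,7,8,9}:3
  |U|=6: {0,4,6,7,8,9}:4  {0,5,6,7,8,9}:4  {1,2,3,5,8,9}:1  {2,3,4,5,8,9}:4  {2,3,5,7,8,9}:4  {3,4,5,7,8,9}:12  {3,5,6,7,8,9}:6  {4,5,6,7,8,9}:12
  |U|=7: {0,3,5,6,7,8,9}:10  {0,4,5,6,7,8,9}:20  {1,2,3,4,5,8,9}:5  {1,2,3,5,7,8,9}:5  {2,3,4,5,7,8,9}:20  {2,3,5,6,7,8,9}:10  {3,4,5,6,7,8,9}:30
  |U|=8: {0,2,3,5,6,7,8,9}:20  {0,3,4,5,6,7,8,9}:60  {1,2,3,4,5,7,8,9}:30  {1,2,3,5,6,7,8,9}:15  {2,3,4,5,6,7,8,9}:60
  start at 0(q): 105
  start at 1(t): 140
  start at 4(u): 35
sum over floor = 280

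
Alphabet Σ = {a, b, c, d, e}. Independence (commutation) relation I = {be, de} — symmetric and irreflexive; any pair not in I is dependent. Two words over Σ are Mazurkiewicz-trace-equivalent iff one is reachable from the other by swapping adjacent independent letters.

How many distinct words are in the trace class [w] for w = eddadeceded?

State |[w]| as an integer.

36

#0=e has no predecessor
#1=d has no predecessor
#2=d depends on [1:d]
#3=a depends on [0:e, 2:d]
#4=d depends on [3:a]
#5=e depends on [3:a]
#6=c depends on [4:d, 5:e]
#7=e depends on [6:c]
#8=d depends on [6:c]
#9=e depends on [7:e]
#10=d depends on [8:d]
sources: [0:e, 1:d]
N(rest) = Σ N(rest − s) over sources s of rest; N(one piece) = 1:
  size 1 → [9]=1  [10]=1
  size 2 → [7,9]=1  [8,10]=1  [9,10]=2
  size 3 → [7,9,10]=3  [8,9,10]=3
  size 4 → [7,8,9,10]=6
  size 5 → [6,7,8,9,10]=6
  size 6 → [4,6,7,8,9,10]=6  [5,6,7,8,9,10]=6
  size 7 → [4,5,6,7,8,9,10]=12
  size 8 → [3,4,5,6,7,8,9,10]=12
  size 9 → [0,3,4,5,6,7,8,9,10]=12  [2,3,4,5,6,7,8,9,10]=12
  first=0(e) contributes 12
  first=1(d) contributes 24
|[w]| = 36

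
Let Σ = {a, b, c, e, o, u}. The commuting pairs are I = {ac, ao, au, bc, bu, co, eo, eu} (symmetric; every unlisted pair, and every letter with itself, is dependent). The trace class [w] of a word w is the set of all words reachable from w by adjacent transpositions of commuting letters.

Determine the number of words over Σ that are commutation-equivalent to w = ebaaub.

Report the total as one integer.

6

0(e) covers ∅
1(b) covers 0:e
2(a) covers 1:b
3(a) covers 2:a
4(u) covers ∅
5(b) covers 3:a
floor of heap: 0:e, 4:u
completions by unplaced set U, small U first (add the entries for U minus each lowest piece of U):
  |U|=1: {4}:1  {5}:1
  |U|=2: {3,5}:1  {4,5}:2
  |U|=3: {2,3,5}:1  {3,4,5}:3
  |U|=4: {1,2,3,5}:1  {2,3,4,5}:4
  start at 0(e): 5
  start at 4(u): 1
sum over floor = 6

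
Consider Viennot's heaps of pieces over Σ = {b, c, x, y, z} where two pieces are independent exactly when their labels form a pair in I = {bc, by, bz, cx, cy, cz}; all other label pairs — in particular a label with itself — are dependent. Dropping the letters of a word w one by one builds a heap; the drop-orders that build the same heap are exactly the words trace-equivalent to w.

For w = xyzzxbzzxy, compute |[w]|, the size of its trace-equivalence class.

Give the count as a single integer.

3

#0=x has no predecessor
#1=y depends on [0:x]
#2=z depends on [1:y]
#3=z depends on [2:z]
#4=x depends on [3:z]
#5=b depends on [4:x]
#6=z depends on [4:x]
#7=z depends on [6:z]
#8=x depends on [5:b, 7:z]
#9=y depends on [8:x]
sources: [0:x]
N(rest) = Σ N(rest − s) over sources s of rest; N(one piece) = 1:
  size 1 → [9]=1
  size 2 → [8,9]=1
  size 3 → [5,8,9]=1  [7,8,9]=1
  size 4 → [5,7,8,9]=2  [6,7,8,9]=1
  size 5 → [5,6,7,8,9]=3
  size 6 → [4,5,6,7,8,9]=3
  size 7 → [3,4,5,6,7,8,9]=3
  size 8 → [2,3,4,5,6,7,8,9]=3
  first=0(x) contributes 3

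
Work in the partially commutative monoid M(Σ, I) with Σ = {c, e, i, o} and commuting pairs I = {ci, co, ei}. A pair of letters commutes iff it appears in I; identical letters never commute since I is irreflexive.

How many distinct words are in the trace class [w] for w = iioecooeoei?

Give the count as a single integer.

6

0(i) covers ∅
1(i) covers 0:i
2(o) covers 1:i
3(e) covers 2:o
4(c) covers 3:e
5(o) covers 3:e
6(o) covers 5:o
7(e) covers 4:c, 6:o
8(o) covers 7:e
9(e) covers 8:o
10(i) covers 8:o
floor of heap: 0:i
completions by unplaced set U, small U first (add the entries for U minus each lowest piece of U):
  |U|=1: {9}:1  {10}:1
  |U|=2: {9,10}:2
  |U|=3: {8,9,10}:2
  |U|=4: {7,8,9,10}:2
  |U|=5: {4,7,8,9,10}:2  {6,7,8,9,10}:2
  |U|=6: {4,6,7,8,9,10}:4  {5,6,7,8,9,10}:2
  |U|=7: {4,5,6,7,8,9,10}:6
  |U|=8: {3,4,5,6,7,8,9,10}:6
  |U|=9: {2,3,4,5,6,7,8,9,10}:6
  start at 0(i): 6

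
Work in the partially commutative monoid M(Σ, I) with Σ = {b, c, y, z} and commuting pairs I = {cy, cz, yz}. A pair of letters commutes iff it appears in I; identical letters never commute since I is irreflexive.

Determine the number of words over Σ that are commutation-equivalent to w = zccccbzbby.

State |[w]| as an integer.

#0=z has no predecessor
#1=c has no predecessor
#2=c depends on [1:c]
#3=c depends on [2:c]
#4=c depends on [3:c]
#5=b depends on [0:z, 4:c]
#6=z depends on [5:b]
#7=b depends on [6:z]
#8=b depends on [7:b]
#9=y depends on [8:b]
sources: [0:z, 1:c]
N(rest) = Σ N(rest − s) over sources s of rest; N(one piece) = 1:
  size 1 → [9]=1
  size 2 → [8,9]=1
  size 3 → [7,8,9]=1
  size 4 → [6,7,8,9]=1
  size 5 → [5,6,7,8,9]=1
  size 6 → [0,5,6,7,8,9]=1  [4,5,6,7,8,9]=1
  size 7 → [0,4,5,6,7,8,9]=2  [3,4,5,6,7,8,9]=1
  size 8 → [0,3,4,5,6,7,8,9]=3  [2,3,4,5,6,7,8,9]=1
  first=0(z) contributes 1
  first=1(c) contributes 4
|[w]| = 5

5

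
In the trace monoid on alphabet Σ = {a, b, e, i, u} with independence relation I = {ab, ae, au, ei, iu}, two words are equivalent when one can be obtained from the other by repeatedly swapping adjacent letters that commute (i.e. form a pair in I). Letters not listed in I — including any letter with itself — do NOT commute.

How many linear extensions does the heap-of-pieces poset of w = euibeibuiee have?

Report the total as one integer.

24

drop 0:e onto floor
drop 1:u onto {0:e}
drop 2:i onto floor
drop 3:b onto {1:u, 2:i}
drop 4:e onto {3:b}
drop 5:i onto {3:b}
drop 6:b onto {4:e, 5:i}
drop 7:u onto {6:b}
drop 8:i onto {6:b}
drop 9:e onto {7:u}
drop 10:e onto {9:e}
ground layer = {0:e, 2:i}
drop-orders for the pieces not yet dropped (sum over which currently-grounded one goes next):
  1 to go: {8} 1  {10} 1
  2 to go: {8,10} 2  {9,10} 1
  3 to go: {7,9,10} 1  {8,9,10} 3
  4 to go: {7,8,9,10} 4
  5 to go: {6,7,8,9,10} 4
  6 to go: {4,6,7,8,9,10} 4  {5,6,7,8,9,10} 4
  7 to go: {4,5,6,7,8,9,10} 8
  8 to go: {3,4,5,6,7,8,9,10} 8
  9 to go: {1,3,4,5,6,7,8,9,10} 8  {2,3,4,5,6,7,8,9,10} 8
  if 0:e drops first: 16 orders
  if 2:i drops first: 8 orders
heap linearizations: 24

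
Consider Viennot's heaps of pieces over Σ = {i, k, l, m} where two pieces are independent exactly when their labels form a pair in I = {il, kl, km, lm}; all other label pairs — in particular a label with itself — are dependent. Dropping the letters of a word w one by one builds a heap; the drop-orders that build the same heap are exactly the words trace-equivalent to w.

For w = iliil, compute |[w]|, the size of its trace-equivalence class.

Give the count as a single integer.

piece 0:i — minimal
piece 1:l — minimal
piece 2:i rests on {0:i}
piece 3:i rests on {2:i}
piece 4:l rests on {1:l}
minimal pieces: {0:i, 1:l}
ways to finish when only these pieces remain (= sum over removing one remaining piece with nothing left below it):
  1 left: {3}→1  {4}→1
  2 left: {1,4}→1  {2,3}→1  {3,4}→2
  3 left: {0,2,3}→1  {1,3,4}→3  {2,3,4}→3
  placing 0:i first → 6 extensions
  placing 1:l first → 4 extensions
total linear extensions = 10

10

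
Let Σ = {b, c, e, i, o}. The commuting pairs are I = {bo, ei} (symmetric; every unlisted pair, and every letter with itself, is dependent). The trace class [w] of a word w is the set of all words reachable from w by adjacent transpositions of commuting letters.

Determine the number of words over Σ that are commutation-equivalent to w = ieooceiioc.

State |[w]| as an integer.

drop 0:i onto floor
drop 1:e onto floor
drop 2:o onto {0:i, 1:e}
drop 3:o onto {2:o}
drop 4:c onto {3:o}
drop 5:e onto {4:c}
drop 6:i onto {4:c}
drop 7:i onto {6:i}
drop 8:o onto {5:e, 7:i}
drop 9:c onto {8:o}
ground layer = {0:i, 1:e}
drop-orders for the pieces not yet dropped (sum over which currently-grounded one goes next):
  1 to go: {9} 1
  2 to go: {8,9} 1
  3 to go: {5,8,9} 1  {7,8,9} 1
  4 to go: {5,7,8,9} 2  {6,7,8,9} 1
  5 to go: {5,6,7,8,9} 3
  6 to go: {4,5,6,7,8,9} 3
  7 to go: {3,4,5,6,7,8,9} 3
  8 to go: {2,3,4,5,6,7,8,9} 3
  if 0:i drops first: 3 orders
  if 1:e drops first: 3 orders
heap linearizations: 6

6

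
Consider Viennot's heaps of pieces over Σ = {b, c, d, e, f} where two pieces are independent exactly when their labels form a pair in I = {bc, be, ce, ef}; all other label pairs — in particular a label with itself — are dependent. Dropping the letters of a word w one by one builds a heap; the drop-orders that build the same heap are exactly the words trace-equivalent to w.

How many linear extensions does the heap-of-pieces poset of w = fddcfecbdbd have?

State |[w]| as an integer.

10

drop 0:f onto floor
drop 1:d onto {0:f}
drop 2:d onto {1:d}
drop 3:c onto {2:d}
drop 4:f onto {3:c}
drop 5:e onto {2:d}
drop 6:c onto {4:f}
drop 7:b onto {4:f}
drop 8:d onto {5:e, 6:c, 7:b}
drop 9:b onto {8:d}
drop 10:d onto {9:b}
ground layer = {0:f}
drop-orders for the pieces not yet dropped (sum over which currently-grounded one goes next):
  1 to go: {10} 1
  2 to go: {9,10} 1
  3 to go: {8,9,10} 1
  4 to go: {5,8,9,10} 1  {6,8,9,10} 1  {7,8,9,10} 1
  5 to go: {5,6,8,9,10} 2  {5,7,8,9,10} 2  {6,7,8,9,10} 2
  6 to go: {4,6,7,8,9,10} 2  {5,6,7,8,9,10} 6
  7 to go: {3,4,6,7,8,9,10} 2  {4,5,6,7,8,9,10} 8
  8 to go: {3,4,5,6,7,8,9,10} 10
  9 to go: {2,3,4,5,6,7,8,9,10} 10
  if 0:f drops first: 10 orders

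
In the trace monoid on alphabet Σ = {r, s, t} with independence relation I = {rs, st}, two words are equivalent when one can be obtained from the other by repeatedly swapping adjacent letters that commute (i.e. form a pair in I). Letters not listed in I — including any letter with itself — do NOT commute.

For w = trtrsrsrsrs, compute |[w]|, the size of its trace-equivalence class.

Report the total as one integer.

330

drop 0:t onto floor
drop 1:r onto {0:t}
drop 2:t onto {1:r}
drop 3:r onto {2:t}
drop 4:s onto floor
drop 5:r onto {3:r}
drop 6:s onto {4:s}
drop 7:r onto {5:r}
drop 8:s onto {6:s}
drop 9:r onto {7:r}
drop 10:s onto {8:s}
ground layer = {0:t, 4:s}
drop-orders for the pieces not yet dropped (sum over which currently-grounded one goes next):
  1 to go: {9} 1  {10} 1
  2 to go: {7,9} 1  {8,10} 1  {9,10} 2
  3 to go: {5,7,9} 1  {6,8,10} 1  {7,9,10} 3  {8,9,10} 3
  4 to go: {3,5,7,9} 1  {4,6,8,10} 1  {5,7,9,10} 4  {6,8,9,10} 4  {7,8,9,10} 6
  5 to go: {2,3,5,7,9} 1  {3,5,7,9,10} 5  {4,6,8,9,10} 5  {5,7,8,9,10} 10  {6,7,8,9,10} 10
  6 to go: {1,2,3,5,7,9} 1  {2,3,5,7,9,10} 6  {3,5,7,8,9,10} 15  {4,6,7,8,9,10} 15  {5,6,7,8,9,10} 20
  7 to go: {0,1,2,3,5,7,9} 1  {1,2,3,5,7,9,10} 7  {2,3,5,7,8,9,10} 21  {3,5,6,7,8,9,10} 35  {4,5,6,7,8,9,10} 35
  8 to go: {0,1,2,3,5,7,9,10} 8  {1,2,3,5,7,8,9,10} 28  {2,3,5,6,7,8,9,10} 56  {3,4,5,6,7,8,9,10} 70
  9 to go: {0,1,2,3,5,7,8,9,10} 36  {1,2,3,5,6,7,8,9,10} 84  {2,3,4,5,6,7,8,9,10} 126
  if 0:t drops first: 210 orders
  if 4:s drops first: 120 orders
heap linearizations: 330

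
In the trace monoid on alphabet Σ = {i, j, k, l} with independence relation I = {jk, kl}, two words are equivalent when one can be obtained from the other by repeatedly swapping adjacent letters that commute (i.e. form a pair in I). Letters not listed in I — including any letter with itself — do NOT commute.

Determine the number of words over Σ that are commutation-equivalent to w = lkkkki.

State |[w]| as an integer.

5

#0=l has no predecessor
#1=k has no predecessor
#2=k depends on [1:k]
#3=k depends on [2:k]
#4=k depends on [3:k]
#5=i depends on [0:l, 4:k]
sources: [0:l, 1:k]
N(rest) = Σ N(rest − s) over sources s of rest; N(one piece) = 1:
  size 1 → [5]=1
  size 2 → [0,5]=1  [4,5]=1
  size 3 → [0,4,5]=2  [3,4,5]=1
  size 4 → [0,3,4,5]=3  [2,3,4,5]=1
  first=0(l) contributes 1
  first=1(k) contributes 4
|[w]| = 5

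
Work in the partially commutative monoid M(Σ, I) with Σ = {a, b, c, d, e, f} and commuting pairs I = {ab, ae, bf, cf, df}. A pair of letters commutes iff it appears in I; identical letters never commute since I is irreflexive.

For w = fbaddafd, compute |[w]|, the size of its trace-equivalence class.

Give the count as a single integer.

#0=f has no predecessor
#1=b has no predecessor
#2=a depends on [0:f]
#3=d depends on [1:b, 2:a]
#4=d depends on [3:d]
#5=a depends on [4:d]
#6=f depends on [5:a]
#7=d depends on [5:a]
sources: [0:f, 1:b]
N(rest) = Σ N(rest − s) over sources s of rest; N(one piece) = 1:
  size 1 → [6]=1  [7]=1
  size 2 → [6,7]=2
  size 3 → [5,6,7]=2
  size 4 → [4,5,6,7]=2
  size 5 → [3,4,5,6,7]=2
  size 6 → [1,3,4,5,6,7]=2  [2,3,4,5,6,7]=2
  first=0(f) contributes 4
  first=1(b) contributes 2
|[w]| = 6

6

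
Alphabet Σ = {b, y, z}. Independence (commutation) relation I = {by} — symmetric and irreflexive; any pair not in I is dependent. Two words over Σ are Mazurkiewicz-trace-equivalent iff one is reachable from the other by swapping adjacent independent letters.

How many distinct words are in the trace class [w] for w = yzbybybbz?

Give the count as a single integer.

drop 0:y onto floor
drop 1:z onto {0:y}
drop 2:b onto {1:z}
drop 3:y onto {1:z}
drop 4:b onto {2:b}
drop 5:y onto {3:y}
drop 6:b onto {4:b}
drop 7:b onto {6:b}
drop 8:z onto {5:y, 7:b}
ground layer = {0:y}
drop-orders for the pieces not yet dropped (sum over which currently-grounded one goes next):
  1 to go: {8} 1
  2 to go: {5,8} 1  {7,8} 1
  3 to go: {3,5,8} 1  {5,7,8} 2  {6,7,8} 1
  4 to go: {3,5,7,8} 3  {4,6,7,8} 1  {5,6,7,8} 3
  5 to go: {2,4,6,7,8} 1  {3,5,6,7,8} 6  {4,5,6,7,8} 4
  6 to go: {2,4,5,6,7,8} 5  {3,4,5,6,7,8} 10
  7 to go: {2,3,4,5,6,7,8} 15
  if 0:y drops first: 15 orders

15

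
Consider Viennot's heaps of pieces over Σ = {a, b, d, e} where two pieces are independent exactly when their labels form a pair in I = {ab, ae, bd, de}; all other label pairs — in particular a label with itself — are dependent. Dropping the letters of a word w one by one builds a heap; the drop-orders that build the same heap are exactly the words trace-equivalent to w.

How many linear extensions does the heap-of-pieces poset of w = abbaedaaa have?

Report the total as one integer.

piece 0:a — minimal
piece 1:b — minimal
piece 2:b rests on {1:b}
piece 3:a rests on {0:a}
piece 4:e rests on {2:b}
piece 5:d rests on {3:a}
piece 6:a rests on {5:d}
piece 7:a rests on {6:a}
piece 8:a rests on {7:a}
minimal pieces: {0:a, 1:b}
ways to finish when only these pieces remain (= sum over removing one remaining piece with nothing left below it):
  1 left: {4}→1  {8}→1
  2 left: {2,4}→1  {4,8}→2  {7,8}→1
  3 left: {1,2,4}→1  {2,4,8}→3  {4,7,8}→3  {6,7,8}→1
  4 left: {1,2,4,8}→4  {2,4,7,8}→6  {4,6,7,8}→4  {5,6,7,8}→1
  5 left: {1,2,4,7,8}→10  {2,4,6,7,8}→10  {3,5,6,7,8}→1  {4,5,6,7,8}→5
  6 left: {0,3,5,6,7,8}→1  {1,2,4,6,7,8}→20  {2,4,5,6,7,8}→15  {3,4,5,6,7,8}→6
  7 left: {0,3,4,5,6,7,8}→7  {1,2,4,5,6,7,8}→35  {2,3,4,5,6,7,8}→21
  placing 0:a first → 56 extensions
  placing 1:b first → 28 extensions
total linear extensions = 84

84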